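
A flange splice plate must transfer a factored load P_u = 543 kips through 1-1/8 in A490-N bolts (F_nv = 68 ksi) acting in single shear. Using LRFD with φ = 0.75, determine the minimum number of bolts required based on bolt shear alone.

11 bolts

A_b = π·1.125²/4 = 0.994 in².
Per-bolt design strength φR_n = 0.75 × 68 × 0.994 × 1 = 50.69 kips.
n ≥ 543 / 50.69 = 10.71 → use 11 bolts.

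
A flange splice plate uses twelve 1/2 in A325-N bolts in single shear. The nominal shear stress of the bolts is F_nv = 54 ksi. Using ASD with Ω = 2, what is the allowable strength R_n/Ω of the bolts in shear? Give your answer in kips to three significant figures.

63.6 kips

A_b = π × 0.5² / 4 = 0.1963 in².
R_n = F_nv · A_b · n · n_s = 54 × 0.1963 × 12 × 1 = 127.2 kips.
Allowable strength R_n/Ω = 127.2 / 2 = 63.6 kips.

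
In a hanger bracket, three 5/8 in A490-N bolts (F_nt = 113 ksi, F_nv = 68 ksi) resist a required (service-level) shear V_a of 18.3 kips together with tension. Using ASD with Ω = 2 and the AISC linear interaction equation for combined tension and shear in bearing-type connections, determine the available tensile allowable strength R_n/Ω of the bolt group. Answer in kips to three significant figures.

A_b = π·0.625²/4 = 0.3068 in²; f_rv = 18.3 / (3 × 0.3068) = 19.88 ksi.
F'_nt = 1.3 F_nt − (Ω F_nt / F_nv) f_rv = 1.3·113 − (2·113/68)·19.88 = 80.82 ksi, capped at F_nt → F'_nt = 80.82 ksi.
R_n = F'_nt · A_b · n = 80.82 × 0.3068 × 3 = 74.38 kips.
Allowable strength R_n/Ω = 74.38 / 2 = 37.2 kips.

37.2 kips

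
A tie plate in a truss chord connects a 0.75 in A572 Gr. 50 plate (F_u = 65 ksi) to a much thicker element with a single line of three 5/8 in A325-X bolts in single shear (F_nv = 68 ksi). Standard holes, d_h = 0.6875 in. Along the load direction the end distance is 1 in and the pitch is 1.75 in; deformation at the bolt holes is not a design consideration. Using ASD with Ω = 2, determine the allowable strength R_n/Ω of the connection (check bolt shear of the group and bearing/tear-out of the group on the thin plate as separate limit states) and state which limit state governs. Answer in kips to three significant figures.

Bolt shear: A_b = π·0.625²/4 = 0.3068 in²; R_n = 68 × 0.3068 × 3 × 1 = 62.59 kips → 62.59 / 2 = 31.3 kips.
Bearing (1.5 l_c t F_u ≤ 3.0 d t F_u): upper limit = 3.0·0.625·0.75·65 = 91.41 kips.
  Edge l_c = 1 − 0.6875/2 = 0.6562 → r_n = 47.99 kips; interior l_c = 1.75 − 0.6875 = 1.062 → r_n = 77.7 kips.
  R_n,bearing = 1·47.99 + 2·77.7 = 203.4 kips → 203.4 / 2 = 102 kips.
Bolt shear governs: 31.3 kips.

31.3 kips (bolt shear governs)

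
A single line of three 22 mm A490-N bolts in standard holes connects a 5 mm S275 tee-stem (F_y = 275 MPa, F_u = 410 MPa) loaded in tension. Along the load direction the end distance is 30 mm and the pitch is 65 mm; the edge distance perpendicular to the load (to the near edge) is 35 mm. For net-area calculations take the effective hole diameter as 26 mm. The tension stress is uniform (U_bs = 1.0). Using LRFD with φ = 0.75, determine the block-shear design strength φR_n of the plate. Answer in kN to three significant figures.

Shear plane L_v = 30 + 2·65 = 160 mm; A_gv = 160 × 5 = 800 mm².
A_nv = (160 − 2.5·26) × 5 = 475 mm².
A_nt = (35 − 0.5·26) × 5 = 110 mm².
0.6 F_u A_nv = 116.9 kN; 0.6 F_y A_gv = 132 kN → shear rupture governs the shear term.
R_n = 116.9 + 1.0 × 410 × 110 / 1000 = 162 kN.
Design strength φR_n = 0.75 × 162 = 121 kN.

121 kN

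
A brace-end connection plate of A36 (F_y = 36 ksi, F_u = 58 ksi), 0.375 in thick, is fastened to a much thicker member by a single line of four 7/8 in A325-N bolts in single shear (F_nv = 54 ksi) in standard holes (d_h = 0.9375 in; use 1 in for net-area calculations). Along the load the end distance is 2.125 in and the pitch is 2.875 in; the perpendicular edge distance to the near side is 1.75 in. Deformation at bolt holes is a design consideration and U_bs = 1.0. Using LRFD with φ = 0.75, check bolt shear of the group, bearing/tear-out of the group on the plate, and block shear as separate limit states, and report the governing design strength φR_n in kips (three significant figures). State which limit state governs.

Bolt shear: A_b = π·0.875²/4 = 0.6013 in²; R_n = 54 × 0.6013 × 4 × 1 = 129.9 kips → 0.75 × 129.9 = 97.4 kips.
Bearing: edge l_c = 1.656, r_n = 43.23 kips; interior l_c = 1.938, r_n = 45.68 kips; R_n = 43.23 + 3·45.68 = 180.3 kips → 135 kips.
Block shear: A_gv = 4.031, A_nv = 2.719, A_nt = 0.4688 in²; R_n = min(0.6F_uA_nv, 0.6F_yA_gv) + U_bs·F_u·A_nt = 114.3 kips → 85.7 kips.
Block shear governs: 85.7 kips.

85.7 kips (block shear governs)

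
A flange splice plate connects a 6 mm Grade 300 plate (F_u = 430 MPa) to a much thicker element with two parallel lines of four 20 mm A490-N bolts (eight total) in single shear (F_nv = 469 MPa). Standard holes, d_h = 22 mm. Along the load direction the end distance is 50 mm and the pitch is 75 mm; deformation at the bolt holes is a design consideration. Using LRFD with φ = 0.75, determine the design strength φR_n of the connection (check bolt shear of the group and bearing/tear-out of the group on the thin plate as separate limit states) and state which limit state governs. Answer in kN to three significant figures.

738 kN (bearing governs)

Bolt shear: A_b = π·20²/4 = 314.2 mm²; R_n = 469 × 314.2 × 8 × 1 / 1000 = 1179 kN → 0.75 × 1179 = 884 kN.
Bearing (1.2 l_c t F_u ≤ 2.4 d t F_u): upper limit = 2.4·20·6·430 / 1000 = 123.8 kN.
  Edge l_c = 50 − 22/2 = 39 → r_n = 120.7 kN; interior l_c = 75 − 22 = 53 → r_n = 123.8 kN.
  R_n,bearing = 2·120.7 + 6·123.8 = 984.5 kN → 0.75 × 984.5 = 738 kN.
Bearing governs: 738 kN.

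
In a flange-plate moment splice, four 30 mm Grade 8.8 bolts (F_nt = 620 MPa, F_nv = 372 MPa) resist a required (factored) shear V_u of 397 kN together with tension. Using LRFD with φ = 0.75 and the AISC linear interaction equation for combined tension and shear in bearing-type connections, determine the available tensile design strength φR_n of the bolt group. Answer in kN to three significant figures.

1050 kN

A_b = π·30²/4 = 706.9 mm²; f_rv = 397 × 1000 / (4 × 706.9) = 140.4 MPa.
F'_nt = 1.3 F_nt − (F_nt / φF_nv) f_rv = 1.3·620 − (620/(0.75·372))·140.4 = 494 MPa, capped at F_nt → F'_nt = 494 MPa.
R_n = F'_nt · A_b · n = 494 × 706.9 × 4 / 1000 = 1397 kN.
Design strength φR_n = 0.75 × 1397 = 1050 kN.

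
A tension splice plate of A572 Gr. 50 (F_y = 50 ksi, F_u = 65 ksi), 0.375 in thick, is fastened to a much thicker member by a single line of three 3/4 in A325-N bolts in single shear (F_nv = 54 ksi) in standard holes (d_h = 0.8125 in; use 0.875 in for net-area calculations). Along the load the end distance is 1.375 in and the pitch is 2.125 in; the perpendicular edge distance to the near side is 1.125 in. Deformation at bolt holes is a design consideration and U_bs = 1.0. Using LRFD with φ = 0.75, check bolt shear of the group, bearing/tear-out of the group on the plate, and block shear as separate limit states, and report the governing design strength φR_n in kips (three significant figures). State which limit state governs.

Bolt shear: A_b = π·0.75²/4 = 0.4418 in²; R_n = 54 × 0.4418 × 3 × 1 = 71.57 kips → 0.75 × 71.57 = 53.7 kips.
Bearing: edge l_c = 0.9688, r_n = 28.34 kips; interior l_c = 1.312, r_n = 38.39 kips; R_n = 28.34 + 2·38.39 = 105.1 kips → 78.8 kips.
Block shear: A_gv = 2.109, A_nv = 1.289, A_nt = 0.2578 in²; R_n = min(0.6F_uA_nv, 0.6F_yA_gv) + U_bs·F_u·A_nt = 67.03 kips → 50.3 kips.
Block shear governs: 50.3 kips.

50.3 kips (block shear governs)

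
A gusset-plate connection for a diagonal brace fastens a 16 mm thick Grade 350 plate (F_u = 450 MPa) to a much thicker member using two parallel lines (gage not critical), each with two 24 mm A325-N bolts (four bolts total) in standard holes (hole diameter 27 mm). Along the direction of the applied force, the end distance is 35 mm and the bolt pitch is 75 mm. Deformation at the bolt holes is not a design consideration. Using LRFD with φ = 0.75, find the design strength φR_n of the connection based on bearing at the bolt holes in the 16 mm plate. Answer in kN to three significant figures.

1130 kN

Per bolt r_n = 1.5 l_c t F_u ≤ 3.0 d t F_u; upper limit = 3.0 × 24 × 16 × 450 / 1000 = 518.4 kN.
Edge bolt: l_c = 35 − 27/2 = 21.5 mm → 1.5 × 21.5 × 16 × 450 / 1000 = 232.2 → r_n = 232.2 kN.
Interior bolts: l_c = 75 − 27 = 48 mm → 1.5 × 48 × 16 × 450 / 1000 = 518.4 → r_n = 518.4 kN.
R_n = 2 × 232.2 + 2 × 518.4 = 1501 kN.
Design strength φR_n = 0.75 × 1501 = 1130 kN.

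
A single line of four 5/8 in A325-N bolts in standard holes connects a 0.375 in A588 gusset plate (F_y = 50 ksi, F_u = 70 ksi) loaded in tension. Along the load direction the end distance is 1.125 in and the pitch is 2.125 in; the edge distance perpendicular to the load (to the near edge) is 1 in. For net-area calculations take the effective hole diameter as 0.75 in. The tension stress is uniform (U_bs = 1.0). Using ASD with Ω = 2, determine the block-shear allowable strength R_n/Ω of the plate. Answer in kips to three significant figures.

Shear plane L_v = 1.125 + 3·2.125 = 7.5 in; A_gv = 7.5 × 0.375 = 2.812 in².
A_nv = (7.5 − 3.5·0.75) × 0.375 = 1.828 in².
A_nt = (1 − 0.5·0.75) × 0.375 = 0.2344 in².
0.6 F_u A_nv = 76.78 kips; 0.6 F_y A_gv = 84.38 kips → shear rupture governs the shear term.
R_n = 76.78 + 1.0 × 70 × 0.2344 = 93.19 kips.
Allowable strength R_n/Ω = 93.19 / 2 = 46.6 kips.

46.6 kips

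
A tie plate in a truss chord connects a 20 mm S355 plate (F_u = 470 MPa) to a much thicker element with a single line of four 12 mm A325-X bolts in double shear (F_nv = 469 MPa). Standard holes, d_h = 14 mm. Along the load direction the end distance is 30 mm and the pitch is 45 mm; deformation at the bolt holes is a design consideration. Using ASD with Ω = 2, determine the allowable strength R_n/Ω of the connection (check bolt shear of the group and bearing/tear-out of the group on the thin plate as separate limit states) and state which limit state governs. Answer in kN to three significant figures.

Bolt shear: A_b = π·12²/4 = 113.1 mm²; R_n = 469 × 113.1 × 4 × 2 / 1000 = 424.3 kN → 424.3 / 2 = 212 kN.
Bearing (1.2 l_c t F_u ≤ 2.4 d t F_u): upper limit = 2.4·12·20·470 / 1000 = 270.7 kN.
  Edge l_c = 30 − 14/2 = 23 → r_n = 259.4 kN; interior l_c = 45 − 14 = 31 → r_n = 270.7 kN.
  R_n,bearing = 1·259.4 + 3·270.7 = 1072 kN → 1072 / 2 = 536 kN.
Bolt shear governs: 212 kN.

212 kN (bolt shear governs)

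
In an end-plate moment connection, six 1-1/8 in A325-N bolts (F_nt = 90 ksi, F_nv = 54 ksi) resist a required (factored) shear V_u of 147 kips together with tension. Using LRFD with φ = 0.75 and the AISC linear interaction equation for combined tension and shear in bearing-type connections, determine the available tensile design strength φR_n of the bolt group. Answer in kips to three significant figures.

278 kips

A_b = π·1.125²/4 = 0.994 in²; f_rv = 147 / (6 × 0.994) = 24.65 ksi.
F'_nt = 1.3 F_nt − (F_nt / φF_nv) f_rv = 1.3·90 − (90/(0.75·54))·24.65 = 62.23 ksi, capped at F_nt → F'_nt = 62.23 ksi.
R_n = F'_nt · A_b · n = 62.23 × 0.994 × 6 = 371.1 kips.
Design strength φR_n = 0.75 × 371.1 = 278 kips.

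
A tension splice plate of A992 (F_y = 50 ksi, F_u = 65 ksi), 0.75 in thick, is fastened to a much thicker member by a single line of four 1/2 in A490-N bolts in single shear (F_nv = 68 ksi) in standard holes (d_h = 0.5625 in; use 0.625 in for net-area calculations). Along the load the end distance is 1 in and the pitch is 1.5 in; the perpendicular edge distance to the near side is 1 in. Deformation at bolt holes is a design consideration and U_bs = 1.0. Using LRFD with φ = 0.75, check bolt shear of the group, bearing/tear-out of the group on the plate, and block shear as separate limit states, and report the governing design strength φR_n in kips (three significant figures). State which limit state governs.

Bolt shear: A_b = π·0.5²/4 = 0.1963 in²; R_n = 68 × 0.1963 × 4 × 1 = 53.41 kips → 0.75 × 53.41 = 40.1 kips.
Bearing: edge l_c = 0.7188, r_n = 42.05 kips; interior l_c = 0.9375, r_n = 54.84 kips; R_n = 42.05 + 3·54.84 = 206.6 kips → 155 kips.
Block shear: A_gv = 4.125, A_nv = 2.484, A_nt = 0.5156 in²; R_n = min(0.6F_uA_nv, 0.6F_yA_gv) + U_bs·F_u·A_nt = 130.4 kips → 97.8 kips.
Bolt shear governs: 40.1 kips.

40.1 kips (bolt shear governs)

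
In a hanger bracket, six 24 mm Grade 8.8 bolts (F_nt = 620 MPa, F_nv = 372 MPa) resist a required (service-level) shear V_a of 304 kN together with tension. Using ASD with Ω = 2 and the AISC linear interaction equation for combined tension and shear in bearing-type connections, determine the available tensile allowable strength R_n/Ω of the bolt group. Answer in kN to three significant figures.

587 kN

A_b = π·24²/4 = 452.4 mm²; f_rv = 304 × 1000 / (6 × 452.4) = 112 MPa.
F'_nt = 1.3 F_nt − (Ω F_nt / F_nv) f_rv = 1.3·620 − (2·620/372)·112 = 432.7 MPa, capped at F_nt → F'_nt = 432.7 MPa.
R_n = F'_nt · A_b · n = 432.7 × 452.4 × 6 / 1000 = 1174 kN.
Allowable strength R_n/Ω = 1174 / 2 = 587 kN.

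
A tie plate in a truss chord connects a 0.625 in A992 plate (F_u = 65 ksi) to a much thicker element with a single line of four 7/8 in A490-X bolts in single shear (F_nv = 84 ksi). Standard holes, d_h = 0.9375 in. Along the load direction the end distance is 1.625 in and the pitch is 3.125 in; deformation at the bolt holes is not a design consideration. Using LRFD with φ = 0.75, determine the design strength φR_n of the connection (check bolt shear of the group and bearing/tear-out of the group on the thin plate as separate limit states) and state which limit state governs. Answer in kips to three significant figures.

152 kips (bolt shear governs)

Bolt shear: A_b = π·0.875²/4 = 0.6013 in²; R_n = 84 × 0.6013 × 4 × 1 = 202 kips → 0.75 × 202 = 152 kips.
Bearing (1.5 l_c t F_u ≤ 3.0 d t F_u): upper limit = 3.0·0.875·0.625·65 = 106.6 kips.
  Edge l_c = 1.625 − 0.9375/2 = 1.156 → r_n = 70.46 kips; interior l_c = 3.125 − 0.9375 = 2.188 → r_n = 106.6 kips.
  R_n,bearing = 1·70.46 + 3·106.6 = 390.4 kips → 0.75 × 390.4 = 293 kips.
Bolt shear governs: 152 kips.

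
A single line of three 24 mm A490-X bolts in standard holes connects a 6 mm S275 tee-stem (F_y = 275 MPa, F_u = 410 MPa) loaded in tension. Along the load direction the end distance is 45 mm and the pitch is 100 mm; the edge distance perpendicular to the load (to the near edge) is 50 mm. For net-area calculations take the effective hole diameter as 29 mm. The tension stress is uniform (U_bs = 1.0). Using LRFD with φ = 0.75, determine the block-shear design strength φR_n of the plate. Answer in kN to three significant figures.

247 kN

Shear plane L_v = 45 + 2·100 = 245 mm; A_gv = 245 × 6 = 1470 mm².
A_nv = (245 − 2.5·29) × 6 = 1035 mm².
A_nt = (50 − 0.5·29) × 6 = 213 mm².
0.6 F_u A_nv = 254.6 kN; 0.6 F_y A_gv = 242.6 kN → shear yielding governs the shear term.
R_n = 242.6 + 1.0 × 410 × 213 / 1000 = 329.9 kN.
Design strength φR_n = 0.75 × 329.9 = 247 kN.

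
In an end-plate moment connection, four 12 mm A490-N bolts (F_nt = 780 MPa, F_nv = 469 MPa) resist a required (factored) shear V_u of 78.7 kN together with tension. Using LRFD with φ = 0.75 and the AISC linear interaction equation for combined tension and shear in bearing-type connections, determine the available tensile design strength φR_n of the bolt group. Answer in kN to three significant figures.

A_b = π·12²/4 = 113.1 mm²; f_rv = 78.7 × 1000 / (4 × 113.1) = 174 MPa.
F'_nt = 1.3 F_nt − (F_nt / φF_nv) f_rv = 1.3·780 − (780/(0.75·469))·174 = 628.2 MPa, capped at F_nt → F'_nt = 628.2 MPa.
R_n = F'_nt · A_b · n = 628.2 × 113.1 × 4 / 1000 = 284.2 kN.
Design strength φR_n = 0.75 × 284.2 = 213 kN.

213 kN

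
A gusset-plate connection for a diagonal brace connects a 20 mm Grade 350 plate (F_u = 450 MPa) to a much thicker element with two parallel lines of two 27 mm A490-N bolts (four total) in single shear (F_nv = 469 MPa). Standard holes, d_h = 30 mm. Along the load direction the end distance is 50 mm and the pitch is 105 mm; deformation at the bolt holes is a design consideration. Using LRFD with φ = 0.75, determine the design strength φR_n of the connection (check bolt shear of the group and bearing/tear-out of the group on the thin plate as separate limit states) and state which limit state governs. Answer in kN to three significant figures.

806 kN (bolt shear governs)

Bolt shear: A_b = π·27²/4 = 572.6 mm²; R_n = 469 × 572.6 × 4 × 1 / 1000 = 1074 kN → 0.75 × 1074 = 806 kN.
Bearing (1.2 l_c t F_u ≤ 2.4 d t F_u): upper limit = 2.4·27·20·450 / 1000 = 583.2 kN.
  Edge l_c = 50 − 30/2 = 35 → r_n = 378 kN; interior l_c = 105 − 30 = 75 → r_n = 583.2 kN.
  R_n,bearing = 2·378 + 2·583.2 = 1922 kN → 0.75 × 1922 = 1440 kN.
Bolt shear governs: 806 kN.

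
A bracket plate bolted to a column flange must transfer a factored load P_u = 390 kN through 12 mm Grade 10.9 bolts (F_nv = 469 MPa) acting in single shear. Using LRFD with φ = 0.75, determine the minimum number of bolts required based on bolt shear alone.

A_b = π·12²/4 = 113.1 mm².
Per-bolt design strength φR_n = 0.75 × 469 × 113.1 × 1 / 1000 = 39.78 kN.
n ≥ 390 / 39.78 = 9.803 → use 10 bolts.

10 bolts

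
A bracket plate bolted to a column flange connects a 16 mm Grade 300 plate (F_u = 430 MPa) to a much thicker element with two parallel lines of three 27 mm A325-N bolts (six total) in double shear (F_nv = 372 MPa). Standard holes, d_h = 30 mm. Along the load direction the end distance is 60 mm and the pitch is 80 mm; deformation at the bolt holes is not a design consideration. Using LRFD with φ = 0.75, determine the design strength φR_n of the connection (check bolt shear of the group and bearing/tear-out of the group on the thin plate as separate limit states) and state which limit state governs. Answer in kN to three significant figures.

Bolt shear: A_b = π·27²/4 = 572.6 mm²; R_n = 372 × 572.6 × 6 × 2 / 1000 = 2556 kN → 0.75 × 2556 = 1920 kN.
Bearing (1.5 l_c t F_u ≤ 3.0 d t F_u): upper limit = 3.0·27·16·430 / 1000 = 557.3 kN.
  Edge l_c = 60 − 30/2 = 45 → r_n = 464.4 kN; interior l_c = 80 − 30 = 50 → r_n = 516 kN.
  R_n,bearing = 2·464.4 + 4·516 = 2993 kN → 0.75 × 2993 = 2240 kN.
Bolt shear governs: 1920 kN.

1920 kN (bolt shear governs)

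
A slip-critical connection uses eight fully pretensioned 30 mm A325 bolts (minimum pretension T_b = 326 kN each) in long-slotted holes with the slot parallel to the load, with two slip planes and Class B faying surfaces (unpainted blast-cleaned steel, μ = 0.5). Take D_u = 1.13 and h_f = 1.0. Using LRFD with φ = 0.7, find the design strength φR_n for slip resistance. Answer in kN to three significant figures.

2060 kN

R_n = μ · D_u · h_f · T_b · n_s · n_b = 0.5 × 1.13 × 1.0 × 326 × 2 × 8 = 2947 kN.
Design strength φR_n = 0.7 × 2947 = 2060 kN.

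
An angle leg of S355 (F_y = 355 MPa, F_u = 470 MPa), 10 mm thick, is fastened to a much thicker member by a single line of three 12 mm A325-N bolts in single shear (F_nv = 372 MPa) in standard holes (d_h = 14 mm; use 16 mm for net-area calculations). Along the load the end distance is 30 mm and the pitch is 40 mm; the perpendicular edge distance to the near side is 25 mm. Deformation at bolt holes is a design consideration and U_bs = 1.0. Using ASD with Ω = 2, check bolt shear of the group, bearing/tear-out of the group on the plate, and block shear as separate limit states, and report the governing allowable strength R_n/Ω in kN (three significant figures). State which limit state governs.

63.1 kN (bolt shear governs)

Bolt shear: A_b = π·12²/4 = 113.1 mm²; R_n = 372 × 113.1 × 3 × 1 / 1000 = 126.2 kN → 126.2 / 2 = 63.1 kN.
Bearing: edge l_c = 23, r_n = 129.7 kN; interior l_c = 26, r_n = 135.4 kN; R_n = 129.7 + 2·135.4 = 400.4 kN → 200 kN.
Block shear: A_gv = 1100, A_nv = 700, A_nt = 170 mm²; R_n = min(0.6F_uA_nv, 0.6F_yA_gv) + U_bs·F_u·A_nt = 277.3 kN → 139 kN.
Bolt shear governs: 63.1 kN.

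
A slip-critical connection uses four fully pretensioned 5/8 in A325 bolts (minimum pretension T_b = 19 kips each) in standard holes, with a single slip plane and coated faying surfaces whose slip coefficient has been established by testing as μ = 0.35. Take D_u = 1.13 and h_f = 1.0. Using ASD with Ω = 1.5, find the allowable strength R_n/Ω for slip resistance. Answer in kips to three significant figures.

R_n = μ · D_u · h_f · T_b · n_s · n_b = 0.35 × 1.13 × 1.0 × 19 × 1 × 4 = 30.06 kips.
Allowable strength R_n/Ω = 30.06 / 1.5 = 20 kips.

20 kips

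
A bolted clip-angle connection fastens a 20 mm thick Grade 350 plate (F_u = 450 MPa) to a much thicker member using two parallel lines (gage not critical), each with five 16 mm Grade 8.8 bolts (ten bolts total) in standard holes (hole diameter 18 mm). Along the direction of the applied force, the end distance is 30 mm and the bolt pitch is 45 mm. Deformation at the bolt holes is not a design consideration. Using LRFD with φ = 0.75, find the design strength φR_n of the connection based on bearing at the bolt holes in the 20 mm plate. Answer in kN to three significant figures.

2610 kN

Per bolt r_n = 1.5 l_c t F_u ≤ 3.0 d t F_u; upper limit = 3.0 × 16 × 20 × 450 / 1000 = 432 kN.
Edge bolt: l_c = 30 − 18/2 = 21 mm → 1.5 × 21 × 20 × 450 / 1000 = 283.5 → r_n = 283.5 kN.
Interior bolts: l_c = 45 − 18 = 27 mm → 1.5 × 27 × 20 × 450 / 1000 = 364.5 → r_n = 364.5 kN.
R_n = 2 × 283.5 + 8 × 364.5 = 3483 kN.
Design strength φR_n = 0.75 × 3483 = 2610 kN.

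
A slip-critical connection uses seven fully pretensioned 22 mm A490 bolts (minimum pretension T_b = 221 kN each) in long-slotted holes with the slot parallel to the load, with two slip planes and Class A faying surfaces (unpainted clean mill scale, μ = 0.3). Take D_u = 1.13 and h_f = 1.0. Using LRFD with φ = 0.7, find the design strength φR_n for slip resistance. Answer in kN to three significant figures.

R_n = μ · D_u · h_f · T_b · n_s · n_b = 0.3 × 1.13 × 1.0 × 221 × 2 × 7 = 1049 kN.
Design strength φR_n = 0.7 × 1049 = 734 kN.

734 kN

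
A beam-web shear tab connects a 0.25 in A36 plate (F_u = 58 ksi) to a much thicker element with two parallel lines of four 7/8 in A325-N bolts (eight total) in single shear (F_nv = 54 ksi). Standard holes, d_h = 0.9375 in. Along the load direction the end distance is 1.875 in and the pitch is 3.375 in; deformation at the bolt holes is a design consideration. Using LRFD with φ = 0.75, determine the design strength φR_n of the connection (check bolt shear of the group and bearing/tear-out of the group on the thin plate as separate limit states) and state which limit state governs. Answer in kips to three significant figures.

174 kips (bearing governs)

Bolt shear: A_b = π·0.875²/4 = 0.6013 in²; R_n = 54 × 0.6013 × 8 × 1 = 259.8 kips → 0.75 × 259.8 = 195 kips.
Bearing (1.2 l_c t F_u ≤ 2.4 d t F_u): upper limit = 2.4·0.875·0.25·58 = 30.45 kips.
  Edge l_c = 1.875 − 0.9375/2 = 1.406 → r_n = 24.47 kips; interior l_c = 3.375 − 0.9375 = 2.438 → r_n = 30.45 kips.
  R_n,bearing = 2·24.47 + 6·30.45 = 231.6 kips → 0.75 × 231.6 = 174 kips.
Bearing governs: 174 kips.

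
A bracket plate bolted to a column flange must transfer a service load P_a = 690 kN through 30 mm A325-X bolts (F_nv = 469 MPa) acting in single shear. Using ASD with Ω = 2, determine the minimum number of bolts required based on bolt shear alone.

5 bolts

A_b = π·30²/4 = 706.9 mm².
Per-bolt allowable strength R_n/Ω = 469 × 706.9 × 1 / 1000 / 2 = 165.8 kN.
n ≥ 690 / 165.8 = 4.163 → use 5 bolts.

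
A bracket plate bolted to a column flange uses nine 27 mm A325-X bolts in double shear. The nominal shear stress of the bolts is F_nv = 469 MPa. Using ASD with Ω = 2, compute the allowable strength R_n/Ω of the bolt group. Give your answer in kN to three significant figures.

2420 kN

A_b = π × 27² / 4 = 572.6 mm².
R_n = F_nv · A_b · n · n_s = 469 × 572.6 × 9 × 2 / 1000 = 4834 kN.
Allowable strength R_n/Ω = 4834 / 2 = 2420 kN.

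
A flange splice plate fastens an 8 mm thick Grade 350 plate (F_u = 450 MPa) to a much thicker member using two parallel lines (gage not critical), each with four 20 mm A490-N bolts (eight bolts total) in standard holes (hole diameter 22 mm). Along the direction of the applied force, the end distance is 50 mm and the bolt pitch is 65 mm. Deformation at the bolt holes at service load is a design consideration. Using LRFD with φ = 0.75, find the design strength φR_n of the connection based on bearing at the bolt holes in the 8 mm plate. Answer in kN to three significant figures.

1030 kN

Per bolt r_n = 1.2 l_c t F_u ≤ 2.4 d t F_u; upper limit = 2.4 × 20 × 8 × 450 / 1000 = 172.8 kN.
Edge bolt: l_c = 50 − 22/2 = 39 mm → 1.2 × 39 × 8 × 450 / 1000 = 168.5 → r_n = 168.5 kN.
Interior bolts: l_c = 65 − 22 = 43 mm → 1.2 × 43 × 8 × 450 / 1000 = 185.8 → r_n = 172.8 kN.
R_n = 2 × 168.5 + 6 × 172.8 = 1374 kN.
Design strength φR_n = 0.75 × 1374 = 1030 kN.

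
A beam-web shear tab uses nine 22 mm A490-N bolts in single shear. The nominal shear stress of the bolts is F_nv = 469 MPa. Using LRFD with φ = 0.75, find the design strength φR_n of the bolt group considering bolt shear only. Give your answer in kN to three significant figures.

1200 kN

A_b = π × 22² / 4 = 380.1 mm².
R_n = F_nv · A_b · n · n_s = 469 × 380.1 × 9 × 1 / 1000 = 1605 kN.
Design strength φR_n = 0.75 × 1605 = 1200 kN.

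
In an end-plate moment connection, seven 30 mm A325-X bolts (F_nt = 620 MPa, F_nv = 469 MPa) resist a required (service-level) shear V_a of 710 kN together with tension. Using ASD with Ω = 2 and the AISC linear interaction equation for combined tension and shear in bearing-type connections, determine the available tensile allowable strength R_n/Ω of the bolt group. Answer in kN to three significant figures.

1060 kN

A_b = π·30²/4 = 706.9 mm²; f_rv = 710 × 1000 / (7 × 706.9) = 143.5 MPa.
F'_nt = 1.3 F_nt − (Ω F_nt / F_nv) f_rv = 1.3·620 − (2·620/469)·143.5 = 426.6 MPa, capped at F_nt → F'_nt = 426.6 MPa.
R_n = F'_nt · A_b · n = 426.6 × 706.9 × 7 / 1000 = 2111 kN.
Allowable strength R_n/Ω = 2111 / 2 = 1060 kN.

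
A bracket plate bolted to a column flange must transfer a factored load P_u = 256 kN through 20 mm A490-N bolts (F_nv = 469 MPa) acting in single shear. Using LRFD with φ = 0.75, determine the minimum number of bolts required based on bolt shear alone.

3 bolts

A_b = π·20²/4 = 314.2 mm².
Per-bolt design strength φR_n = 0.75 × 469 × 314.2 × 1 / 1000 = 110.5 kN.
n ≥ 256 / 110.5 = 2.317 → use 3 bolts.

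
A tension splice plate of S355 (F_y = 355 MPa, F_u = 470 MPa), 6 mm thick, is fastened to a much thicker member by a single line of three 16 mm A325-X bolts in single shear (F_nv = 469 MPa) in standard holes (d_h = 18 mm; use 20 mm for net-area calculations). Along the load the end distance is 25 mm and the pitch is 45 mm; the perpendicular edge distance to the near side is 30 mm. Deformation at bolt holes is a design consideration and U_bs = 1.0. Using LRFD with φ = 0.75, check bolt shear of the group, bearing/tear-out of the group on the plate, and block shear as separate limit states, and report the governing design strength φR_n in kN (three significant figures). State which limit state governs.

125 kN (block shear governs)

Bolt shear: A_b = π·16²/4 = 201.1 mm²; R_n = 469 × 201.1 × 3 × 1 / 1000 = 282.9 kN → 0.75 × 282.9 = 212 kN.
Bearing: edge l_c = 16, r_n = 54.14 kN; interior l_c = 27, r_n = 91.37 kN; R_n = 54.14 + 2·91.37 = 236.9 kN → 178 kN.
Block shear: A_gv = 690, A_nv = 390, A_nt = 120 mm²; R_n = min(0.6F_uA_nv, 0.6F_yA_gv) + U_bs·F_u·A_nt = 166.4 kN → 125 kN.
Block shear governs: 125 kN.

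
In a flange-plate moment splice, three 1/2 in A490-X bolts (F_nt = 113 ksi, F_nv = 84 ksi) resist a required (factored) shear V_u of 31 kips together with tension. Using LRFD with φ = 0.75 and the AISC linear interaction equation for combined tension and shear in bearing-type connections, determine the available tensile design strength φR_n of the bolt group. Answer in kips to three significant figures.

23.2 kips

A_b = π·0.5²/4 = 0.1963 in²; f_rv = 31 / (3 × 0.1963) = 52.63 ksi.
F'_nt = 1.3 F_nt − (F_nt / φF_nv) f_rv = 1.3·113 − (113/(0.75·84))·52.63 = 52.51 ksi, capped at F_nt → F'_nt = 52.51 ksi.
R_n = F'_nt · A_b · n = 52.51 × 0.1963 × 3 = 30.93 kips.
Design strength φR_n = 0.75 × 30.93 = 23.2 kips.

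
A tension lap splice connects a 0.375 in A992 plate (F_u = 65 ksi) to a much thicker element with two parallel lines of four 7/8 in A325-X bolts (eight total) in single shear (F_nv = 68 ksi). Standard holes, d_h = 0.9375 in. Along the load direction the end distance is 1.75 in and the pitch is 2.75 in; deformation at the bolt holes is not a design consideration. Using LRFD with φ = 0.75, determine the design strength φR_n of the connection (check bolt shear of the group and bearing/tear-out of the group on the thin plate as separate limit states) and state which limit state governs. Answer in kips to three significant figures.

245 kips (bolt shear governs)

Bolt shear: A_b = π·0.875²/4 = 0.6013 in²; R_n = 68 × 0.6013 × 8 × 1 = 327.1 kips → 0.75 × 327.1 = 245 kips.
Bearing (1.5 l_c t F_u ≤ 3.0 d t F_u): upper limit = 3.0·0.875·0.375·65 = 63.98 kips.
  Edge l_c = 1.75 − 0.9375/2 = 1.281 → r_n = 46.85 kips; interior l_c = 2.75 − 0.9375 = 1.812 → r_n = 63.98 kips.
  R_n,bearing = 2·46.85 + 6·63.98 = 477.6 kips → 0.75 × 477.6 = 358 kips.
Bolt shear governs: 245 kips.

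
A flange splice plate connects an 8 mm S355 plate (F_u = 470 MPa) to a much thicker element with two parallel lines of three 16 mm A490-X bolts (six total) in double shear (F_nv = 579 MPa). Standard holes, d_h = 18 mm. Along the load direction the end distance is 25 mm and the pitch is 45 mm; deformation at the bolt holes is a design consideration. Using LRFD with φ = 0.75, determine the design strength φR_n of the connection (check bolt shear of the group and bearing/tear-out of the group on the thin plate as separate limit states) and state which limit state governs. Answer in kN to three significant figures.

Bolt shear: A_b = π·16²/4 = 201.1 mm²; R_n = 579 × 201.1 × 6 × 2 / 1000 = 1397 kN → 0.75 × 1397 = 1050 kN.
Bearing (1.2 l_c t F_u ≤ 2.4 d t F_u): upper limit = 2.4·16·8·470 / 1000 = 144.4 kN.
  Edge l_c = 25 − 18/2 = 16 → r_n = 72.19 kN; interior l_c = 45 − 18 = 27 → r_n = 121.8 kN.
  R_n,bearing = 2·72.19 + 4·121.8 = 631.7 kN → 0.75 × 631.7 = 474 kN.
Bearing governs: 474 kN.

474 kN (bearing governs)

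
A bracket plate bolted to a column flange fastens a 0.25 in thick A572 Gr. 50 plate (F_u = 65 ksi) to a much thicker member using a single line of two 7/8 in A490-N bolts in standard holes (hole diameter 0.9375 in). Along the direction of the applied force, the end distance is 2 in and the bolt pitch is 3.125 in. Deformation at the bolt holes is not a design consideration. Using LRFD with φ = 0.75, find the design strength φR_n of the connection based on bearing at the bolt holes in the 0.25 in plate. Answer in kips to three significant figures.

60 kips

Per bolt r_n = 1.5 l_c t F_u ≤ 3.0 d t F_u; upper limit = 3.0 × 0.875 × 0.25 × 65 = 42.66 kips.
Edge bolt: l_c = 2 − 0.9375/2 = 1.531 in → 1.5 × 1.531 × 0.25 × 65 = 37.32 → r_n = 37.32 kips.
Interior bolts: l_c = 3.125 − 0.9375 = 2.188 in → 1.5 × 2.188 × 0.25 × 65 = 53.32 → r_n = 42.66 kips.
R_n = 1 × 37.32 + 1 × 42.66 = 79.98 kips.
Design strength φR_n = 0.75 × 79.98 = 60 kips.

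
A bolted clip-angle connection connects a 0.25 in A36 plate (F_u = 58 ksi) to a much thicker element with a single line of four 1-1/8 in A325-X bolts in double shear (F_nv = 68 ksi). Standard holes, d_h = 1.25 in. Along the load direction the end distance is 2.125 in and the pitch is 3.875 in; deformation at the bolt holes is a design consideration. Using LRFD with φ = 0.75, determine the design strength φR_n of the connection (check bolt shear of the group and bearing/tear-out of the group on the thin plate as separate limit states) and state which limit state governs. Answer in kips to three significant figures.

Bolt shear: A_b = π·1.125²/4 = 0.994 in²; R_n = 68 × 0.994 × 4 × 2 = 540.7 kips → 0.75 × 540.7 = 406 kips.
Bearing (1.2 l_c t F_u ≤ 2.4 d t F_u): upper limit = 2.4·1.125·0.25·58 = 39.15 kips.
  Edge l_c = 2.125 − 1.25/2 = 1.5 → r_n = 26.1 kips; interior l_c = 3.875 − 1.25 = 2.625 → r_n = 39.15 kips.
  R_n,bearing = 1·26.1 + 3·39.15 = 143.5 kips → 0.75 × 143.5 = 108 kips.
Bearing governs: 108 kips.

108 kips (bearing governs)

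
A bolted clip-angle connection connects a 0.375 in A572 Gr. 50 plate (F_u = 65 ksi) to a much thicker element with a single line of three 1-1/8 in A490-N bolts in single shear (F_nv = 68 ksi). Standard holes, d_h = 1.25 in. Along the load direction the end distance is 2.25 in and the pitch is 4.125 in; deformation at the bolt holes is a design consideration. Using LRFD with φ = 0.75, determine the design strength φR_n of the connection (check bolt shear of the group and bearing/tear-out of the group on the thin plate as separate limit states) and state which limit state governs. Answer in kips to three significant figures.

134 kips (bearing governs)

Bolt shear: A_b = π·1.125²/4 = 0.994 in²; R_n = 68 × 0.994 × 3 × 1 = 202.8 kips → 0.75 × 202.8 = 152 kips.
Bearing (1.2 l_c t F_u ≤ 2.4 d t F_u): upper limit = 2.4·1.125·0.375·65 = 65.81 kips.
  Edge l_c = 2.25 − 1.25/2 = 1.625 → r_n = 47.53 kips; interior l_c = 4.125 − 1.25 = 2.875 → r_n = 65.81 kips.
  R_n,bearing = 1·47.53 + 2·65.81 = 179.2 kips → 0.75 × 179.2 = 134 kips.
Bearing governs: 134 kips.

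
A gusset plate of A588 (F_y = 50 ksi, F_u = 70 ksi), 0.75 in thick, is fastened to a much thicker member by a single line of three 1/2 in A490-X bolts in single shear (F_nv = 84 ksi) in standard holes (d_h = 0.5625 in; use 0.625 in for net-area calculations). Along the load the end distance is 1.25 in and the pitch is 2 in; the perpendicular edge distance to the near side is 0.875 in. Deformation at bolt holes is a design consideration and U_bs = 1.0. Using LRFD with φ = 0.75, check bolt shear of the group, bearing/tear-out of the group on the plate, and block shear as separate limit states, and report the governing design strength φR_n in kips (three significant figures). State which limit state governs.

Bolt shear: A_b = π·0.5²/4 = 0.1963 in²; R_n = 84 × 0.1963 × 3 × 1 = 49.48 kips → 0.75 × 49.48 = 37.1 kips.
Bearing: edge l_c = 0.9688, r_n = 61.03 kips; interior l_c = 1.438, r_n = 63 kips; R_n = 61.03 + 2·63 = 187 kips → 140 kips.
Block shear: A_gv = 3.938, A_nv = 2.766, A_nt = 0.4219 in²; R_n = min(0.6F_uA_nv, 0.6F_yA_gv) + U_bs·F_u·A_nt = 145.7 kips → 109 kips.
Bolt shear governs: 37.1 kips.

37.1 kips (bolt shear governs)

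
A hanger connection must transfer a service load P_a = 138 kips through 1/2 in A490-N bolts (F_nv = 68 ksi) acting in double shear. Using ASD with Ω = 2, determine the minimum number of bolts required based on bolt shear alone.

11 bolts

A_b = π·0.5²/4 = 0.1963 in².
Per-bolt allowable strength R_n/Ω = 68 × 0.1963 × 2 / 2 = 13.35 kips.
n ≥ 138 / 13.35 = 10.34 → use 11 bolts.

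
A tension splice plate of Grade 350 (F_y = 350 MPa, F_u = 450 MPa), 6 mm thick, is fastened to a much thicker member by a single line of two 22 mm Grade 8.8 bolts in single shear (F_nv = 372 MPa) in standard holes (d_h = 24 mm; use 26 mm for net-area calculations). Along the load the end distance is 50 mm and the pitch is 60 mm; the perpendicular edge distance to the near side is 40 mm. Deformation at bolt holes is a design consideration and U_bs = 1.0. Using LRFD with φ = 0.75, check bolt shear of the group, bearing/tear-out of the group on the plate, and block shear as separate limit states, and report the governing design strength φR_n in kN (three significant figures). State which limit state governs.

141 kN (block shear governs)

Bolt shear: A_b = π·22²/4 = 380.1 mm²; R_n = 372 × 380.1 × 2 × 1 / 1000 = 282.8 kN → 0.75 × 282.8 = 212 kN.
Bearing: edge l_c = 38, r_n = 123.1 kN; interior l_c = 36, r_n = 116.6 kN; R_n = 123.1 + 1·116.6 = 239.8 kN → 180 kN.
Block shear: A_gv = 660, A_nv = 426, A_nt = 162 mm²; R_n = min(0.6F_uA_nv, 0.6F_yA_gv) + U_bs·F_u·A_nt = 187.9 kN → 141 kN.
Block shear governs: 141 kN.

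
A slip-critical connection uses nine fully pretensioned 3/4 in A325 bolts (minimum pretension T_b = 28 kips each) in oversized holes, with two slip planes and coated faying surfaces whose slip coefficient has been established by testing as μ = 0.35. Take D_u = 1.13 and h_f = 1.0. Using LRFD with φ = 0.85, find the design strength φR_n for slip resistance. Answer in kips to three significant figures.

169 kips

R_n = μ · D_u · h_f · T_b · n_s · n_b = 0.35 × 1.13 × 1.0 × 28 × 2 × 9 = 199.3 kips.
Design strength φR_n = 0.85 × 199.3 = 169 kips.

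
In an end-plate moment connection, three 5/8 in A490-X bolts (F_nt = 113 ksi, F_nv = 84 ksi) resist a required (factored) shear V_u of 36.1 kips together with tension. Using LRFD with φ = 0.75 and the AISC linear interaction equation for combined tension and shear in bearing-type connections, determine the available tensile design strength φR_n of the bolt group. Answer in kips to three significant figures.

52.8 kips

A_b = π·0.625²/4 = 0.3068 in²; f_rv = 36.1 / (3 × 0.3068) = 39.22 ksi.
F'_nt = 1.3 F_nt − (F_nt / φF_nv) f_rv = 1.3·113 − (113/(0.75·84))·39.22 = 76.55 ksi, capped at F_nt → F'_nt = 76.55 ksi.
R_n = F'_nt · A_b · n = 76.55 × 0.3068 × 3 = 70.45 kips.
Design strength φR_n = 0.75 × 70.45 = 52.8 kips.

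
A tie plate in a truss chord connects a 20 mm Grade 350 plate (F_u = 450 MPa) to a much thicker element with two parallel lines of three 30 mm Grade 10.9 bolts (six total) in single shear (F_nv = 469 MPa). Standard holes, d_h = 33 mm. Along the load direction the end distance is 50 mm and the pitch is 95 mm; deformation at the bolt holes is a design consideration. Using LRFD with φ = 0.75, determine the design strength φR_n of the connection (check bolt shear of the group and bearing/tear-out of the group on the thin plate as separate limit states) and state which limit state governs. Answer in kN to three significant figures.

Bolt shear: A_b = π·30²/4 = 706.9 mm²; R_n = 469 × 706.9 × 6 × 1 / 1000 = 1989 kN → 0.75 × 1989 = 1490 kN.
Bearing (1.2 l_c t F_u ≤ 2.4 d t F_u): upper limit = 2.4·30·20·450 / 1000 = 648 kN.
  Edge l_c = 50 − 33/2 = 33.5 → r_n = 361.8 kN; interior l_c = 95 − 33 = 62 → r_n = 648 kN.
  R_n,bearing = 2·361.8 + 4·648 = 3316 kN → 0.75 × 3316 = 2490 kN.
Bolt shear governs: 1490 kN.

1490 kN (bolt shear governs)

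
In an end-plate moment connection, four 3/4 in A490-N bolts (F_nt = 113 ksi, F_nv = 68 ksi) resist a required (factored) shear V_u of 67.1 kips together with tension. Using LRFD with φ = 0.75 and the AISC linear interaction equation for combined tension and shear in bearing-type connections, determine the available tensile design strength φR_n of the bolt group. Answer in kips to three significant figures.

83.2 kips

A_b = π·0.75²/4 = 0.4418 in²; f_rv = 67.1 / (4 × 0.4418) = 37.97 ksi.
F'_nt = 1.3 F_nt − (F_nt / φF_nv) f_rv = 1.3·113 − (113/(0.75·68))·37.97 = 62.77 ksi, capped at F_nt → F'_nt = 62.77 ksi.
R_n = F'_nt · A_b · n = 62.77 × 0.4418 × 4 = 110.9 kips.
Design strength φR_n = 0.75 × 110.9 = 83.2 kips.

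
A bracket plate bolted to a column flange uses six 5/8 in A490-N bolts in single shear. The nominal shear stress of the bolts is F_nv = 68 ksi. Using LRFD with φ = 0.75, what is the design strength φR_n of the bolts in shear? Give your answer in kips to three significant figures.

A_b = π × 0.625² / 4 = 0.3068 in².
R_n = F_nv · A_b · n · n_s = 68 × 0.3068 × 6 × 1 = 125.2 kips.
Design strength φR_n = 0.75 × 125.2 = 93.9 kips.

93.9 kips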